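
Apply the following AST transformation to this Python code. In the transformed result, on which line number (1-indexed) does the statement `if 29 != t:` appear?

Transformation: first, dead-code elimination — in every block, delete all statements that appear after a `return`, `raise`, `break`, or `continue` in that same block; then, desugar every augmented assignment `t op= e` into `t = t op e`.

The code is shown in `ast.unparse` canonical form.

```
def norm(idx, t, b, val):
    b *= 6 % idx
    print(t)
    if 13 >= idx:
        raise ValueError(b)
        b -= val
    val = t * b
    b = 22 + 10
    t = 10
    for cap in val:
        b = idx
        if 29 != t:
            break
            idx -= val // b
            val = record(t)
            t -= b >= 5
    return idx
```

Transformed code:
def norm(idx, t, b, val):
    b = b * (6 % idx)
    print(t)
    if 13 >= idx:
        raise ValueError(b)
    val = t * b
    b = 22 + 10
    t = 10
    for cap in val:
        b = idx
        if 29 != t:
            break
    return idx

11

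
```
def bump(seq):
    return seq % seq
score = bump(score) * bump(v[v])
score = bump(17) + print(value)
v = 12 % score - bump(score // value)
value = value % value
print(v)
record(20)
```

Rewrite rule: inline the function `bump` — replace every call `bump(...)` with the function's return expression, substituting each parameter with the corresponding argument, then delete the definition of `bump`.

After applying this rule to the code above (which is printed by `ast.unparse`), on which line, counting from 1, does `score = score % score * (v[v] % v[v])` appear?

Transformed code:
score = score % score * (v[v] % v[v])
score = 17 % 17 + print(value)
v = 12 % score - score // value % (score // value)
value = value % value
print(v)
record(20)

1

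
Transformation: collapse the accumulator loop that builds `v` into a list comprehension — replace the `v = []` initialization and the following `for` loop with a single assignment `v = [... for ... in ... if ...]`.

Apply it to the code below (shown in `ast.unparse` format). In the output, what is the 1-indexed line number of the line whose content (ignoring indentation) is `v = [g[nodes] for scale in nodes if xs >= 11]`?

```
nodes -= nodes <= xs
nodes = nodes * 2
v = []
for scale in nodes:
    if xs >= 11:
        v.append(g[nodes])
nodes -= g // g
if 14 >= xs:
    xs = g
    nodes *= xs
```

Transformed code:
nodes -= nodes <= xs
nodes = nodes * 2
v = [g[nodes] for scale in nodes if xs >= 11]
nodes -= g // g
if 14 >= xs:
    xs = g
    nodes *= xs

3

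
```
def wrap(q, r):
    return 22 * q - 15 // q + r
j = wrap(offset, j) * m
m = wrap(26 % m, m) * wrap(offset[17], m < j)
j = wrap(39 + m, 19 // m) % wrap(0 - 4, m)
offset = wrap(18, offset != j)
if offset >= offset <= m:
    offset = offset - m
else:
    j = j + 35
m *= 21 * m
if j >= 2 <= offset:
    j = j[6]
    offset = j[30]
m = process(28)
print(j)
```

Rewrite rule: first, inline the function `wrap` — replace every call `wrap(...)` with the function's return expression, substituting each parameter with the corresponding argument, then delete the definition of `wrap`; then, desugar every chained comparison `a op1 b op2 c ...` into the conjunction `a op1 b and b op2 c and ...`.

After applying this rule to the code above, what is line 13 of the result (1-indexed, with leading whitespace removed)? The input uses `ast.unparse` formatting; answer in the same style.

Transformed code:
j = (22 * offset - 15 // offset + j) * m
m = (22 * (26 % m) - 15 // (26 % m) + m) * (22 * offset[17] - 15 // offset[17] + (m < j))
j = (22 * (39 + m) - 15 // (39 + m) + 19 // m) % (22 * (0 - 4) - 15 // (0 - 4) + m)
offset = 22 * 18 - 15 // 18 + (offset != j)
if offset >= offset and offset <= m:
    offset = offset - m
else:
    j = j + 35
m *= 21 * m
if j >= 2 and 2 <= offset:
    j = j[6]
    offset = j[30]
m = process(28)
print(j)

m = process(28)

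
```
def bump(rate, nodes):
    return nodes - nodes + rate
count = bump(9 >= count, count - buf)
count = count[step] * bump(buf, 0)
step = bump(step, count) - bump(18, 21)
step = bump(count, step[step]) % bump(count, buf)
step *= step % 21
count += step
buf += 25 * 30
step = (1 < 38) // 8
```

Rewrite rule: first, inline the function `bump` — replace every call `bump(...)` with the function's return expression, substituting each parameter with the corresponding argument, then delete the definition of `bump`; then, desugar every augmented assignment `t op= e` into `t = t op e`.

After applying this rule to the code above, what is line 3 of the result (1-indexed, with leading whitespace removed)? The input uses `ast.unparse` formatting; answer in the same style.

Transformed code:
count = count - buf - (count - buf) + (9 >= count)
count = count[step] * (0 - 0 + buf)
step = count - count + step - (21 - 21 + 18)
step = (step[step] - step[step] + count) % (buf - buf + count)
step = step * (step % 21)
count = count + step
buf = buf + 25 * 30
step = (1 < 38) // 8

step = count - count + step - (21 - 21 + 18)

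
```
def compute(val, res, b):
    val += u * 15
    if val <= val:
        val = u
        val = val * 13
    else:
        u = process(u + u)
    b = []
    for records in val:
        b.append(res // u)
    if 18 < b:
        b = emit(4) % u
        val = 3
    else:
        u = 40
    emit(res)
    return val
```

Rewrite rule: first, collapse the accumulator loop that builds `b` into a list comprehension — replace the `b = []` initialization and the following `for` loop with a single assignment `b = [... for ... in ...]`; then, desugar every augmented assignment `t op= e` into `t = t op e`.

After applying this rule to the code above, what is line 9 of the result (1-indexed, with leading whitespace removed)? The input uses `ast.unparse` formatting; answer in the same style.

if 18 < b:

Transformed code:
def compute(val, res, b):
    val = val + u * 15
    if val <= val:
        val = u
        val = val * 13
    else:
        u = process(u + u)
    b = [res // u for records in val]
    if 18 < b:
        b = emit(4) % u
        val = 3
    else:
        u = 40
    emit(res)
    return val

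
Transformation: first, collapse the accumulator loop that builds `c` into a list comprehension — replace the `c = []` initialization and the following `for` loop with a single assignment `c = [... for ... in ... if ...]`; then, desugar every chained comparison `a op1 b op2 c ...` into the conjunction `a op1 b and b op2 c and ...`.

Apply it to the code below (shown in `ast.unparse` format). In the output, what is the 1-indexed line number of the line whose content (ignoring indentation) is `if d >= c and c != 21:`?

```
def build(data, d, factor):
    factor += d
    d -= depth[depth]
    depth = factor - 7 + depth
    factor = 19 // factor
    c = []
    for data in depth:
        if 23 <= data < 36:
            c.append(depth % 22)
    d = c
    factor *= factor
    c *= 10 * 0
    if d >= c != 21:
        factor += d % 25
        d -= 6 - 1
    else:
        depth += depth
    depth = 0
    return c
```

10

Transformed code:
def build(data, d, factor):
    factor += d
    d -= depth[depth]
    depth = factor - 7 + depth
    factor = 19 // factor
    c = [depth % 22 for data in depth if 23 <= data and data < 36]
    d = c
    factor *= factor
    c *= 10 * 0
    if d >= c and c != 21:
        factor += d % 25
        d -= 6 - 1
    else:
        depth += depth
    depth = 0
    return c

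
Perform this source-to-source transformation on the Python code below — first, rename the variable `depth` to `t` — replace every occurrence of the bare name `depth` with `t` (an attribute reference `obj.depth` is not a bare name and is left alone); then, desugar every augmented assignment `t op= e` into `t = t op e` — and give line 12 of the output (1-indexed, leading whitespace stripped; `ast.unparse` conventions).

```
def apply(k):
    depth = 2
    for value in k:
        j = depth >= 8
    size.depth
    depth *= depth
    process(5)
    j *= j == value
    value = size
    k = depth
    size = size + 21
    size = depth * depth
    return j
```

Transformed code:
def apply(k):
    t = 2
    for value in k:
        j = t >= 8
    size.depth
    t = t * t
    process(5)
    j = j * (j == value)
    value = size
    k = t
    size = size + 21
    size = t * t
    return j

size = t * t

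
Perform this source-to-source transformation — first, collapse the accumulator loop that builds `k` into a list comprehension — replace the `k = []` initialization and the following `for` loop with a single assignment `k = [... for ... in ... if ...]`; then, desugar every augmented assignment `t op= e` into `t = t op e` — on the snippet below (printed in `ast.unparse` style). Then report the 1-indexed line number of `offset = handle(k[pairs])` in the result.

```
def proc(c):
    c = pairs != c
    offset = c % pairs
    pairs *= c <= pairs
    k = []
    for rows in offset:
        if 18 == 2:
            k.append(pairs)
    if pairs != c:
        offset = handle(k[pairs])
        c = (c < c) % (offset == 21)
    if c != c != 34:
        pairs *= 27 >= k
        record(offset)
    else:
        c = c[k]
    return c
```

7

Transformed code:
def proc(c):
    c = pairs != c
    offset = c % pairs
    pairs = pairs * (c <= pairs)
    k = [pairs for rows in offset if 18 == 2]
    if pairs != c:
        offset = handle(k[pairs])
        c = (c < c) % (offset == 21)
    if c != c != 34:
        pairs = pairs * (27 >= k)
        record(offset)
    else:
        c = c[k]
    return c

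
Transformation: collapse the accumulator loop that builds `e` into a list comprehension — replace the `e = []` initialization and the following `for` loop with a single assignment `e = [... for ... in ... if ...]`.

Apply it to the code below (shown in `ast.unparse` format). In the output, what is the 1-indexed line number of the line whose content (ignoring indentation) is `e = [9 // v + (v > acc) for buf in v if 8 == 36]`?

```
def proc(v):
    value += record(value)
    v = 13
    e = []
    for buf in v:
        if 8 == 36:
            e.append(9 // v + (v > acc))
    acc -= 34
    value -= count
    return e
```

Transformed code:
def proc(v):
    value += record(value)
    v = 13
    e = [9 // v + (v > acc) for buf in v if 8 == 36]
    acc -= 34
    value -= count
    return e

4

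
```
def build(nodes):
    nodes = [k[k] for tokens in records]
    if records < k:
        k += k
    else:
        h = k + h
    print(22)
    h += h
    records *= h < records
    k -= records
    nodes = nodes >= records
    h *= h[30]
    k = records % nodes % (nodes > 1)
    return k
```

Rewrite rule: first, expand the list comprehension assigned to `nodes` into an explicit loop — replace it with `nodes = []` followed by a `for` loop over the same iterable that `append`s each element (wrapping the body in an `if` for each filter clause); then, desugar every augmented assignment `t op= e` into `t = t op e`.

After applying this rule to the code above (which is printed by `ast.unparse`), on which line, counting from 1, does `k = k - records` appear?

12

Transformed code:
def build(nodes):
    nodes = []
    for tokens in records:
        nodes.append(k[k])
    if records < k:
        k = k + k
    else:
        h = k + h
    print(22)
    h = h + h
    records = records * (h < records)
    k = k - records
    nodes = nodes >= records
    h = h * h[30]
    k = records % nodes % (nodes > 1)
    return k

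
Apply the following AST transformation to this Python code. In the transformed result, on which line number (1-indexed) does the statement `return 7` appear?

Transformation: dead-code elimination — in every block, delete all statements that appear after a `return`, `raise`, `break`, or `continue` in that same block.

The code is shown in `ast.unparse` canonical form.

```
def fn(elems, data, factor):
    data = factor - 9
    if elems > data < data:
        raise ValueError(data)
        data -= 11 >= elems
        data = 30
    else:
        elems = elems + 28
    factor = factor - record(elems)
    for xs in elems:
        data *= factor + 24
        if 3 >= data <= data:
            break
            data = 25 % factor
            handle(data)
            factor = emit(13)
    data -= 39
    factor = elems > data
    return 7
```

14

Transformed code:
def fn(elems, data, factor):
    data = factor - 9
    if elems > data < data:
        raise ValueError(data)
    else:
        elems = elems + 28
    factor = factor - record(elems)
    for xs in elems:
        data *= factor + 24
        if 3 >= data <= data:
            break
    data -= 39
    factor = elems > data
    return 7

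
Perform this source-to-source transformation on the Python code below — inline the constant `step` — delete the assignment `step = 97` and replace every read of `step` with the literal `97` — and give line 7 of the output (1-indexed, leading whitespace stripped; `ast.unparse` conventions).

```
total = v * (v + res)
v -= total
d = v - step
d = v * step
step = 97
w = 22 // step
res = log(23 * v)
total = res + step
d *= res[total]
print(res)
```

Transformed code:
total = v * (v + res)
v -= total
d = v - 97
d = v * 97
w = 22 // 97
res = log(23 * v)
total = res + 97
d *= res[total]
print(res)

total = res + 97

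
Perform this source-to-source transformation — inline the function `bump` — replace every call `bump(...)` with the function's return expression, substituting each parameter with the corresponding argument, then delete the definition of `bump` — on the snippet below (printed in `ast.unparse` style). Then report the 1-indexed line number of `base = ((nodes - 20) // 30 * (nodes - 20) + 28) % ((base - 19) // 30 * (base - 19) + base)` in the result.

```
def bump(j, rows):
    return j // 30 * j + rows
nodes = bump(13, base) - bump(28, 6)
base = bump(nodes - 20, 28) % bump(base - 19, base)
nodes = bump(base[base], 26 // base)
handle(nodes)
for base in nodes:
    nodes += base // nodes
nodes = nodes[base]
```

2

Transformed code:
nodes = 13 // 30 * 13 + base - (28 // 30 * 28 + 6)
base = ((nodes - 20) // 30 * (nodes - 20) + 28) % ((base - 19) // 30 * (base - 19) + base)
nodes = base[base] // 30 * base[base] + 26 // base
handle(nodes)
for base in nodes:
    nodes += base // nodes
nodes = nodes[base]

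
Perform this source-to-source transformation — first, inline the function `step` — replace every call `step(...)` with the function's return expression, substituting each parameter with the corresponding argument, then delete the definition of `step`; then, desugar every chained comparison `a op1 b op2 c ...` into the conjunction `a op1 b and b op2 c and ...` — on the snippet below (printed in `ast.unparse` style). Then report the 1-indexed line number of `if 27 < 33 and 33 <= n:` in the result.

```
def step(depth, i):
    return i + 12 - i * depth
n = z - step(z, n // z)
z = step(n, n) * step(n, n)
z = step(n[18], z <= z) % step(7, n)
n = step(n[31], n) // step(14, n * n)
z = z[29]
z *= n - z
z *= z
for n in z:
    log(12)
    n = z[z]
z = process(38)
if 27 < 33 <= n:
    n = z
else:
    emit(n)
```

Transformed code:
n = z - (n // z + 12 - n // z * z)
z = (n + 12 - n * n) * (n + 12 - n * n)
z = ((z <= z) + 12 - (z <= z) * n[18]) % (n + 12 - n * 7)
n = (n + 12 - n * n[31]) // (n * n + 12 - n * n * 14)
z = z[29]
z *= n - z
z *= z
for n in z:
    log(12)
    n = z[z]
z = process(38)
if 27 < 33 and 33 <= n:
    n = z
else:
    emit(n)

12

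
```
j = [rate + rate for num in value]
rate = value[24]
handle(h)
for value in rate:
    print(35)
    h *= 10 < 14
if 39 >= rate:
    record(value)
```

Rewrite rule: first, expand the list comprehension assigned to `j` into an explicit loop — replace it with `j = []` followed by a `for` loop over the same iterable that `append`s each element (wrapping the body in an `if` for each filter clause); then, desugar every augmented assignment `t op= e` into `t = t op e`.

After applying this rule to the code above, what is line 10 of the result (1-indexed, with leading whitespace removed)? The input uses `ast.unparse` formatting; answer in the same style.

record(value)

Transformed code:
j = []
for num in value:
    j.append(rate + rate)
rate = value[24]
handle(h)
for value in rate:
    print(35)
    h = h * (10 < 14)
if 39 >= rate:
    record(value)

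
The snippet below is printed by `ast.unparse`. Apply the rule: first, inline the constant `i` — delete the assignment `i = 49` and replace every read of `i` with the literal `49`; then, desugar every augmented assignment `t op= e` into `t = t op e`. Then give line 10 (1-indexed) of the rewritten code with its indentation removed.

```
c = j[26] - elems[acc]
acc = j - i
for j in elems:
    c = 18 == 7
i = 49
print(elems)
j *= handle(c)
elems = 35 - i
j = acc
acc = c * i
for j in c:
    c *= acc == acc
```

for j in c:

Transformed code:
c = j[26] - elems[acc]
acc = j - 49
for j in elems:
    c = 18 == 7
print(elems)
j = j * handle(c)
elems = 35 - 49
j = acc
acc = c * 49
for j in c:
    c = c * (acc == acc)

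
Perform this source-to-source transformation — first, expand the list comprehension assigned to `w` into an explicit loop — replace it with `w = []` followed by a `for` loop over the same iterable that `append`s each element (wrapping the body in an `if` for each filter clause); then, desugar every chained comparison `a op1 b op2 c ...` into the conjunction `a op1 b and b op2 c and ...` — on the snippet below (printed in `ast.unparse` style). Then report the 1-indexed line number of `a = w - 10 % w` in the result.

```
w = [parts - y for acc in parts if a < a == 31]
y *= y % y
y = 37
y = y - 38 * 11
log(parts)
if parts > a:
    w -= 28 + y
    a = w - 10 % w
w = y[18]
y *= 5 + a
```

Transformed code:
w = []
for acc in parts:
    if a < a and a == 31:
        w.append(parts - y)
y *= y % y
y = 37
y = y - 38 * 11
log(parts)
if parts > a:
    w -= 28 + y
    a = w - 10 % w
w = y[18]
y *= 5 + a

11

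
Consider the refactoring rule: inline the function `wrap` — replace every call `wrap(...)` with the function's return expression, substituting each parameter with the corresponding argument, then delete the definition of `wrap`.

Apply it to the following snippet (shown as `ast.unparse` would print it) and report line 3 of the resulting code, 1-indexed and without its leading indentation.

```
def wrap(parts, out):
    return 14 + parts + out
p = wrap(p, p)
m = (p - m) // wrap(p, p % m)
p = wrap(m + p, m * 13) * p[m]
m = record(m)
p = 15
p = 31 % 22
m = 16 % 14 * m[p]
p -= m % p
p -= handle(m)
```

Transformed code:
p = 14 + p + p
m = (p - m) // (14 + p + p % m)
p = (14 + (m + p) + m * 13) * p[m]
m = record(m)
p = 15
p = 31 % 22
m = 16 % 14 * m[p]
p -= m % p
p -= handle(m)

p = (14 + (m + p) + m * 13) * p[m]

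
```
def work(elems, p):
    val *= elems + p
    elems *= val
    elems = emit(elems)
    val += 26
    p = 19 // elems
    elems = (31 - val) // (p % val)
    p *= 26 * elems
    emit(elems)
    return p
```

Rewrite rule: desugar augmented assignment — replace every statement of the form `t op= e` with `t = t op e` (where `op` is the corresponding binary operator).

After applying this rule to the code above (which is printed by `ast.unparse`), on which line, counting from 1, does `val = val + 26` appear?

5

Transformed code:
def work(elems, p):
    val = val * (elems + p)
    elems = elems * val
    elems = emit(elems)
    val = val + 26
    p = 19 // elems
    elems = (31 - val) // (p % val)
    p = p * (26 * elems)
    emit(elems)
    return p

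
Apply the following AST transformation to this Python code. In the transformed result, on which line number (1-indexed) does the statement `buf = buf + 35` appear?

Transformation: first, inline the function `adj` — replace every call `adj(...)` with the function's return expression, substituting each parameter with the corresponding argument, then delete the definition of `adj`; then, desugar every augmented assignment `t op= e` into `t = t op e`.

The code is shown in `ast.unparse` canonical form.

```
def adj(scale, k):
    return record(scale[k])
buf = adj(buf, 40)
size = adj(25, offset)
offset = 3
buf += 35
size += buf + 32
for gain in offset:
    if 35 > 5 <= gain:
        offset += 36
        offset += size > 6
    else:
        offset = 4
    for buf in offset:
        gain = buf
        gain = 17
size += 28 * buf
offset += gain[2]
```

4

Transformed code:
buf = record(buf[40])
size = record(25[offset])
offset = 3
buf = buf + 35
size = size + (buf + 32)
for gain in offset:
    if 35 > 5 <= gain:
        offset = offset + 36
        offset = offset + (size > 6)
    else:
        offset = 4
    for buf in offset:
        gain = buf
        gain = 17
size = size + 28 * buf
offset = offset + gain[2]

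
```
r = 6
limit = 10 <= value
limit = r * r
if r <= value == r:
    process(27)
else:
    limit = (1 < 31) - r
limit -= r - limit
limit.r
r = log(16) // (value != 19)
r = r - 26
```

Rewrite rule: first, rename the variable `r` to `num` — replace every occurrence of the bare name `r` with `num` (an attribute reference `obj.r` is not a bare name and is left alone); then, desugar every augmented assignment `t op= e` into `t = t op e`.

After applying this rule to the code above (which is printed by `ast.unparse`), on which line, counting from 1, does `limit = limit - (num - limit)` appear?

8

Transformed code:
num = 6
limit = 10 <= value
limit = num * num
if num <= value == num:
    process(27)
else:
    limit = (1 < 31) - num
limit = limit - (num - limit)
limit.r
num = log(16) // (value != 19)
num = num - 26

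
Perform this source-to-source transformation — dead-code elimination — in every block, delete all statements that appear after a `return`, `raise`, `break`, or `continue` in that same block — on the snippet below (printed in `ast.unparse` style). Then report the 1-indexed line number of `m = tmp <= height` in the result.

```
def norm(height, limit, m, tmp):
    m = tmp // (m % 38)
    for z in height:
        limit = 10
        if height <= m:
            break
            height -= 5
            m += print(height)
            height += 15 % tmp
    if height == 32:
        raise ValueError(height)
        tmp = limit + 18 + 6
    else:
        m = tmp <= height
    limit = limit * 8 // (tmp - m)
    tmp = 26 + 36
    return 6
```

Transformed code:
def norm(height, limit, m, tmp):
    m = tmp // (m % 38)
    for z in height:
        limit = 10
        if height <= m:
            break
    if height == 32:
        raise ValueError(height)
    else:
        m = tmp <= height
    limit = limit * 8 // (tmp - m)
    tmp = 26 + 36
    return 6

10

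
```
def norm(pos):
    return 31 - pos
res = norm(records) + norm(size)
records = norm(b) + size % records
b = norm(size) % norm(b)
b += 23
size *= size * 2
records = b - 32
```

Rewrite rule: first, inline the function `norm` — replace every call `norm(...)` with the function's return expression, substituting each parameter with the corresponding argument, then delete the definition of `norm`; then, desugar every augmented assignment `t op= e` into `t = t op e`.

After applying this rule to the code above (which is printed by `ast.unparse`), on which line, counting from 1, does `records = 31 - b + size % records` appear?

2

Transformed code:
res = 31 - records + (31 - size)
records = 31 - b + size % records
b = (31 - size) % (31 - b)
b = b + 23
size = size * (size * 2)
records = b - 32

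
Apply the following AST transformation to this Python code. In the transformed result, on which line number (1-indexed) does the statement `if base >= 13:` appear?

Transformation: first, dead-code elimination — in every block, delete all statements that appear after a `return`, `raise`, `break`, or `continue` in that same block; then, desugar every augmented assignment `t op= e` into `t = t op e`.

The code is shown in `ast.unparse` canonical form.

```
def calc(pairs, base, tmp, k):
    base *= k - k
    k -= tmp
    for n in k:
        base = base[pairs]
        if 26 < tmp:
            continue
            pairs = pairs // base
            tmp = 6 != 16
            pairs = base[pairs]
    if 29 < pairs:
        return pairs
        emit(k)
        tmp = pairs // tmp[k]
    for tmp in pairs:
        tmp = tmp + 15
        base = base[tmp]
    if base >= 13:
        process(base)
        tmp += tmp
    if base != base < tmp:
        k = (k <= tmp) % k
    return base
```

13

Transformed code:
def calc(pairs, base, tmp, k):
    base = base * (k - k)
    k = k - tmp
    for n in k:
        base = base[pairs]
        if 26 < tmp:
            continue
    if 29 < pairs:
        return pairs
    for tmp in pairs:
        tmp = tmp + 15
        base = base[tmp]
    if base >= 13:
        process(base)
        tmp = tmp + tmp
    if base != base < tmp:
        k = (k <= tmp) % k
    return base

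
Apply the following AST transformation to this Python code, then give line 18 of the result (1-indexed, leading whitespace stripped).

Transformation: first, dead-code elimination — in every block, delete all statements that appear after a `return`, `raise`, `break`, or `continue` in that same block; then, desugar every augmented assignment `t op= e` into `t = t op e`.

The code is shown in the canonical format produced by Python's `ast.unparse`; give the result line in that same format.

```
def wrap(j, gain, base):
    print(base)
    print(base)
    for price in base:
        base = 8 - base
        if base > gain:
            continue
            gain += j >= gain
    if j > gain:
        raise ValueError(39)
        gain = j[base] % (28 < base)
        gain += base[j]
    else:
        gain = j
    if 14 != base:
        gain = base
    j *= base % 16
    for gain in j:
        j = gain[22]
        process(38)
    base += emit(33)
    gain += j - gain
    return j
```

base = base + emit(33)

Transformed code:
def wrap(j, gain, base):
    print(base)
    print(base)
    for price in base:
        base = 8 - base
        if base > gain:
            continue
    if j > gain:
        raise ValueError(39)
    else:
        gain = j
    if 14 != base:
        gain = base
    j = j * (base % 16)
    for gain in j:
        j = gain[22]
        process(38)
    base = base + emit(33)
    gain = gain + (j - gain)
    return j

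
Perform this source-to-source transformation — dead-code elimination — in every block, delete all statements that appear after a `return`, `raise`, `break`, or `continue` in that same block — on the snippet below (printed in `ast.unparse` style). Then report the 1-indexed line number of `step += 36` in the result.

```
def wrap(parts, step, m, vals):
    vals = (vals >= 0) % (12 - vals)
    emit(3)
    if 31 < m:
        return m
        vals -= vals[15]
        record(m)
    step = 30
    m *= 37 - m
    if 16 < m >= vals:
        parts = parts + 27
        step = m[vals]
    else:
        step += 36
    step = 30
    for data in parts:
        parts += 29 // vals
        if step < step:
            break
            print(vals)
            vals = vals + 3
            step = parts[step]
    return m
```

Transformed code:
def wrap(parts, step, m, vals):
    vals = (vals >= 0) % (12 - vals)
    emit(3)
    if 31 < m:
        return m
    step = 30
    m *= 37 - m
    if 16 < m >= vals:
        parts = parts + 27
        step = m[vals]
    else:
        step += 36
    step = 30
    for data in parts:
        parts += 29 // vals
        if step < step:
            break
    return m

12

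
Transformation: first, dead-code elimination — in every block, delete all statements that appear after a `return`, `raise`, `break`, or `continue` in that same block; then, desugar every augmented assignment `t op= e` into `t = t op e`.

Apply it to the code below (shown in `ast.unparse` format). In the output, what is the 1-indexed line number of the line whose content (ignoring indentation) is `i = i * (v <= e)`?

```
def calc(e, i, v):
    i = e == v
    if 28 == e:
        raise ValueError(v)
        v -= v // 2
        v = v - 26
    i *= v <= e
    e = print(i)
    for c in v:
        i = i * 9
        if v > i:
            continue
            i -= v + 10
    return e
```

Transformed code:
def calc(e, i, v):
    i = e == v
    if 28 == e:
        raise ValueError(v)
    i = i * (v <= e)
    e = print(i)
    for c in v:
        i = i * 9
        if v > i:
            continue
    return e

5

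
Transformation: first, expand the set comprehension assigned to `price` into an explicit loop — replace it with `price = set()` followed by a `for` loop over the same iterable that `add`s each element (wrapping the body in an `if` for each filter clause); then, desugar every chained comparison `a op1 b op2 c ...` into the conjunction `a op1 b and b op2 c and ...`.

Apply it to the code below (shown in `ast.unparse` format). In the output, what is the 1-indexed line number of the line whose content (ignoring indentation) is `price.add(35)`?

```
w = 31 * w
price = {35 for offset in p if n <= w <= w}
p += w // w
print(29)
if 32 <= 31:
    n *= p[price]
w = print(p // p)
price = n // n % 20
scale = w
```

5

Transformed code:
w = 31 * w
price = set()
for offset in p:
    if n <= w and w <= w:
        price.add(35)
p += w // w
print(29)
if 32 <= 31:
    n *= p[price]
w = print(p // p)
price = n // n % 20
scale = w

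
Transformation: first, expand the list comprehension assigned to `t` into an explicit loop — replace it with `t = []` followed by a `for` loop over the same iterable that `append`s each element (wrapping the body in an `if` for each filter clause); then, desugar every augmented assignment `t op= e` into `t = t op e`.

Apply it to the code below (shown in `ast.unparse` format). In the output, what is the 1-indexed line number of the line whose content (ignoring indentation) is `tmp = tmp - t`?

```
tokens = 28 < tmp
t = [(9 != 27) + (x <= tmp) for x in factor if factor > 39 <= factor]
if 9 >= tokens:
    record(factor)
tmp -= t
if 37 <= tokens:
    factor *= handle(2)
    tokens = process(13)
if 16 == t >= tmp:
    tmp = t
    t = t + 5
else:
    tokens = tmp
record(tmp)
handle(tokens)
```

Transformed code:
tokens = 28 < tmp
t = []
for x in factor:
    if factor > 39 <= factor:
        t.append((9 != 27) + (x <= tmp))
if 9 >= tokens:
    record(factor)
tmp = tmp - t
if 37 <= tokens:
    factor = factor * handle(2)
    tokens = process(13)
if 16 == t >= tmp:
    tmp = t
    t = t + 5
else:
    tokens = tmp
record(tmp)
handle(tokens)

8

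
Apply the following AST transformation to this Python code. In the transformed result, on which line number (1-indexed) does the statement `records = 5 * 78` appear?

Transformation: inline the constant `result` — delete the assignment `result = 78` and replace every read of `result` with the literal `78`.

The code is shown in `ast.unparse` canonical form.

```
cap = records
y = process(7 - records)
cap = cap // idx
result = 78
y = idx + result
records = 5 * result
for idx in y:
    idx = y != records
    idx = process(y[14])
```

Transformed code:
cap = records
y = process(7 - records)
cap = cap // idx
y = idx + 78
records = 5 * 78
for idx in y:
    idx = y != records
    idx = process(y[14])

5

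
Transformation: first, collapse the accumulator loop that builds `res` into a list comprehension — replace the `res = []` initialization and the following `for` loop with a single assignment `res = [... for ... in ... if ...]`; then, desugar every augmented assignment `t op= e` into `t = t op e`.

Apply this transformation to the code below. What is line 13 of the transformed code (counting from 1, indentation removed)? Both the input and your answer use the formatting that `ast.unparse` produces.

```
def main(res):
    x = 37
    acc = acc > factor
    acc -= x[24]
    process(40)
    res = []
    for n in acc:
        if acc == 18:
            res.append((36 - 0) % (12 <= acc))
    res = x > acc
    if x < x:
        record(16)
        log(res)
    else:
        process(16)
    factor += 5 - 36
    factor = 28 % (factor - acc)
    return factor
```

Transformed code:
def main(res):
    x = 37
    acc = acc > factor
    acc = acc - x[24]
    process(40)
    res = [(36 - 0) % (12 <= acc) for n in acc if acc == 18]
    res = x > acc
    if x < x:
        record(16)
        log(res)
    else:
        process(16)
    factor = factor + (5 - 36)
    factor = 28 % (factor - acc)
    return factor

factor = factor + (5 - 36)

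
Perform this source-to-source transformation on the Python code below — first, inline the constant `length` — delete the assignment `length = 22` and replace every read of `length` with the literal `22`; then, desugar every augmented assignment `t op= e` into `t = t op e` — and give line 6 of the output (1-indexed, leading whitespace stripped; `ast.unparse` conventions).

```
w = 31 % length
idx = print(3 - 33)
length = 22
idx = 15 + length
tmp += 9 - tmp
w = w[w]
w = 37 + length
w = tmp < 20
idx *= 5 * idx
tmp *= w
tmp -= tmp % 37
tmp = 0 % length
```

Transformed code:
w = 31 % 22
idx = print(3 - 33)
idx = 15 + 22
tmp = tmp + (9 - tmp)
w = w[w]
w = 37 + 22
w = tmp < 20
idx = idx * (5 * idx)
tmp = tmp * w
tmp = tmp - tmp % 37
tmp = 0 % 22

w = 37 + 22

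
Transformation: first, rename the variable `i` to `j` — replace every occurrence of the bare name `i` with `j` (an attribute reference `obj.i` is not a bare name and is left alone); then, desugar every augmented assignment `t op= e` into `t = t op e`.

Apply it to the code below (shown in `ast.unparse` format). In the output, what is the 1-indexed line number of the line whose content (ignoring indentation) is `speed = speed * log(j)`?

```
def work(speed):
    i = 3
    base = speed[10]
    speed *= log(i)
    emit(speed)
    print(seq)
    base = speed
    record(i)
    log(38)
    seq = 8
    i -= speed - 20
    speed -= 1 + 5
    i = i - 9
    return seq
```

Transformed code:
def work(speed):
    j = 3
    base = speed[10]
    speed = speed * log(j)
    emit(speed)
    print(seq)
    base = speed
    record(j)
    log(38)
    seq = 8
    j = j - (speed - 20)
    speed = speed - (1 + 5)
    j = j - 9
    return seq

4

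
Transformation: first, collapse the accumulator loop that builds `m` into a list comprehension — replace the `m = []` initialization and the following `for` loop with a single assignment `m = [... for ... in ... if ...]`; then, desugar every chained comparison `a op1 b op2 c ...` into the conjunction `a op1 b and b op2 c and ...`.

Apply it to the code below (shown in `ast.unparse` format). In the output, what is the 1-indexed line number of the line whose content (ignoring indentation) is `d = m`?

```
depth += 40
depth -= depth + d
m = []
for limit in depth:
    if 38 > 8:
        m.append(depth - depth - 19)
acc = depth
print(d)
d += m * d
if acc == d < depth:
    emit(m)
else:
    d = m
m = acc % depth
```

Transformed code:
depth += 40
depth -= depth + d
m = [depth - depth - 19 for limit in depth if 38 > 8]
acc = depth
print(d)
d += m * d
if acc == d and d < depth:
    emit(m)
else:
    d = m
m = acc % depth

10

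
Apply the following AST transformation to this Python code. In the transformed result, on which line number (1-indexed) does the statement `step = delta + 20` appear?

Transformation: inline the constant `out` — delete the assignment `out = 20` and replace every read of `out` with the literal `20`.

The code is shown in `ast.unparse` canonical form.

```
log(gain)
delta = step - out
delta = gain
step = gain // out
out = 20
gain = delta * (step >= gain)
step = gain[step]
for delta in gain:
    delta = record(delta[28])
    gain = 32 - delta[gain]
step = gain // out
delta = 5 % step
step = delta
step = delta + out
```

Transformed code:
log(gain)
delta = step - 20
delta = gain
step = gain // 20
gain = delta * (step >= gain)
step = gain[step]
for delta in gain:
    delta = record(delta[28])
    gain = 32 - delta[gain]
step = gain // 20
delta = 5 % step
step = delta
step = delta + 20

13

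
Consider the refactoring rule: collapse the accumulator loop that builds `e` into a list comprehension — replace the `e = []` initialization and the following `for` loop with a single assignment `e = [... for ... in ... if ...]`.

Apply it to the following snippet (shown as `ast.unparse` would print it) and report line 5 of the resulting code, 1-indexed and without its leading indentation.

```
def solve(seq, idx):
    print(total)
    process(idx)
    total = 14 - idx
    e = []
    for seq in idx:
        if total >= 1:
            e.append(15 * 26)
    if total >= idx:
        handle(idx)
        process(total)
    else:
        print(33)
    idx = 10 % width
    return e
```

e = [15 * 26 for seq in idx if total >= 1]

Transformed code:
def solve(seq, idx):
    print(total)
    process(idx)
    total = 14 - idx
    e = [15 * 26 for seq in idx if total >= 1]
    if total >= idx:
        handle(idx)
        process(total)
    else:
        print(33)
    idx = 10 % width
    return e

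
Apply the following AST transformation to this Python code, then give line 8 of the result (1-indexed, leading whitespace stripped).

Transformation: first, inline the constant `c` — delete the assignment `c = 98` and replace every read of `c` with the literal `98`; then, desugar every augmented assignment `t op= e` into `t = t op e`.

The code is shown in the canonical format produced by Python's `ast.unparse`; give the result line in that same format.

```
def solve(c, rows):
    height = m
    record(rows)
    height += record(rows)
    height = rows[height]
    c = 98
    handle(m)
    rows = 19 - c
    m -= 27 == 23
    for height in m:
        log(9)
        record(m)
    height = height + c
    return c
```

Transformed code:
def solve(c, rows):
    height = m
    record(rows)
    height = height + record(rows)
    height = rows[height]
    handle(m)
    rows = 19 - 98
    m = m - (27 == 23)
    for height in m:
        log(9)
        record(m)
    height = height + 98
    return 98

m = m - (27 == 23)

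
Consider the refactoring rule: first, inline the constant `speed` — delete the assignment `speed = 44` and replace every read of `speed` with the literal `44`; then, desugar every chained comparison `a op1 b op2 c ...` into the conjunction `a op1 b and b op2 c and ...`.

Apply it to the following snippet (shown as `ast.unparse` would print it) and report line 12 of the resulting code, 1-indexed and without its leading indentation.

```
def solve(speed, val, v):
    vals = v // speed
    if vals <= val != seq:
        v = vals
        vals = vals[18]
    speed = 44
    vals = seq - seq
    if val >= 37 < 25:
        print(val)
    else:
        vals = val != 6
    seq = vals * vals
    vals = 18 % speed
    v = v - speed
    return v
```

vals = 18 % 44

Transformed code:
def solve(speed, val, v):
    vals = v // 44
    if vals <= val and val != seq:
        v = vals
        vals = vals[18]
    vals = seq - seq
    if val >= 37 and 37 < 25:
        print(val)
    else:
        vals = val != 6
    seq = vals * vals
    vals = 18 % 44
    v = v - 44
    return v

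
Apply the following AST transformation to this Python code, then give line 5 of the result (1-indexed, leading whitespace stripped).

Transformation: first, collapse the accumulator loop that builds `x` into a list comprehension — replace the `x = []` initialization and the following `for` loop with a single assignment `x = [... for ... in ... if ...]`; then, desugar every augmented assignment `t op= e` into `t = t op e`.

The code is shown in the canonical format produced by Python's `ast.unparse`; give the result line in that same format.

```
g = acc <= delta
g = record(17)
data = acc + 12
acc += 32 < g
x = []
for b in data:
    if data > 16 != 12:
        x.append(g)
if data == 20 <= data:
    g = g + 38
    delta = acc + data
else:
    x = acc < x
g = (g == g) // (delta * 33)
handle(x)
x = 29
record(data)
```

Transformed code:
g = acc <= delta
g = record(17)
data = acc + 12
acc = acc + (32 < g)
x = [g for b in data if data > 16 != 12]
if data == 20 <= data:
    g = g + 38
    delta = acc + data
else:
    x = acc < x
g = (g == g) // (delta * 33)
handle(x)
x = 29
record(data)

x = [g for b in data if data > 16 != 12]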